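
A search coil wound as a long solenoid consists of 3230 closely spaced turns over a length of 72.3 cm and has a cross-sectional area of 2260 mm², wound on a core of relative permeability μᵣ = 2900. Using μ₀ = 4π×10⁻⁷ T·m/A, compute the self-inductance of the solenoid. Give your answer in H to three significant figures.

L ≈ 119 H

A = 2260 mm² = 2.260×10^-3 m².
For a long solenoid, L = μ₀μᵣN²A/ℓ.
L = (4π×10⁻⁷)(2900)(3230)²(2.260×10^-3)/(0.723 m) = 118.8 H.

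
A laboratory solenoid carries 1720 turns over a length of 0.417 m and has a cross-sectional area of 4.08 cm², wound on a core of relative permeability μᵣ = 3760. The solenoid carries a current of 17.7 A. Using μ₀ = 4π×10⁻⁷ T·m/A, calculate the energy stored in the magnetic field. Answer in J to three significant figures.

A = 4.08 cm² = 4.080×10^-4 m².
L = μ₀μᵣN²A/ℓ = (4π×10⁻⁷)(3760)(1720)²(4.080×10^-4)/(0.417) = 13.68 H.
U = ½LI² = ½(13.68)(17.7)² = 2.142×10^3 J.

U ≈ 2140 J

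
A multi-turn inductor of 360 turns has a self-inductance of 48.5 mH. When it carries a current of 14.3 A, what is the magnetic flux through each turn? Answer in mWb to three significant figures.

Φ_B ≈ 1.93 mWb

From L = NΦ_B/I, the flux per turn is Φ_B = LI/N.
Φ_B = (4.850×10^-2 H)(14.3 A)/360 = 1.927×10^-3 Wb.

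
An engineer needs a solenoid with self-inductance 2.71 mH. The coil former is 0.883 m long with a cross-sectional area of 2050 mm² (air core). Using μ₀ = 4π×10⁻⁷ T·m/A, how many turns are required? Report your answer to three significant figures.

N ≈ 964 turns

A = 2050 mm² = 2.050×10^-3 m².
From L = μ₀N²A/ℓ, N = √(Lℓ / (μ₀A)).
N = √[(2.710×10^-3)(0.883) / ((4π×10⁻⁷)×2.050×10^-3)] = √(9.289×10^5) ≈ 963.8.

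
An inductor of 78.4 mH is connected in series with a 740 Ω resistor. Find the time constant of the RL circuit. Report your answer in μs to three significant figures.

τ = L/R = (7.840×10^-2 H)/(740 Ω) = 1.059×10^-4 s.

τ ≈ 106 μs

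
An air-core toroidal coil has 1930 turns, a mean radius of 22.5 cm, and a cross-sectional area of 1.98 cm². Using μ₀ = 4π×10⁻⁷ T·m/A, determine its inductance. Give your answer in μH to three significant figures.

L ≈ 656 μH

For a thin toroid, L = μ₀N²A/(2πR).
L = (4π×10⁻⁷)(1930)²(1.980×10^-4) / (2π×0.225 m) = 6.556×10^-4 H.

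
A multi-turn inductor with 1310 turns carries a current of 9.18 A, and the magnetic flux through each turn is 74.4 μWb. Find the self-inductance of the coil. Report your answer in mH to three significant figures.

L ≈ 10.6 mH

Self-inductance is defined by L = NΦ_B/I (flux linkage over current).
L = (1310)(7.440×10^-5 Wb)/(9.18 A) = 1.062×10^-2 H.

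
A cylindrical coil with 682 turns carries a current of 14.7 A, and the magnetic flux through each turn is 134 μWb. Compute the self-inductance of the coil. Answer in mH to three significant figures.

L ≈ 6.22 mH

Self-inductance is defined by L = NΦ_B/I (flux linkage over current).
L = (682)(1.340×10^-4 Wb)/(14.7 A) = 6.217×10^-3 H.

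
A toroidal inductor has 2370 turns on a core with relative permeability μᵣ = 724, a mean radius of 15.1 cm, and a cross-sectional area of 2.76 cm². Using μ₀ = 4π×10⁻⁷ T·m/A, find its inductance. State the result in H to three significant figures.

For a thin toroid, L = μ₀μᵣN²A/(2πR).
L = (4π×10⁻⁷)(724)(2370)²(2.760×10^-4) / (2π×0.151 m) = 1.487 H.

L ≈ 1.49 H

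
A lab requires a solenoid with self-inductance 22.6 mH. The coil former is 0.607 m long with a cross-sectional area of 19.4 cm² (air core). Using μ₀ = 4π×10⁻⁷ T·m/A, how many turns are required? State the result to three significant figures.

N ≈ 2370 turns

A = 19.4 cm² = 1.940×10^-3 m².
From L = μ₀N²A/ℓ, N = √(Lℓ / (μ₀A)).
N = √[(2.260×10^-2)(0.607) / ((4π×10⁻⁷)×1.940×10^-3)] = √(5.627×10^6) ≈ 2372.2.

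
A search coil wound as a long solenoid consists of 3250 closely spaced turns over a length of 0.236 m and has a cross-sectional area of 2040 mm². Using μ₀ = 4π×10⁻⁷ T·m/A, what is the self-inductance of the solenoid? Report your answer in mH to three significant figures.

A = 2040 mm² = 2.040×10^-3 m².
For a long solenoid, L = μ₀N²A/ℓ.
L = (4π×10⁻⁷)(3250)²(2.040×10^-3)/(0.236 m) = 0.1147 H.

L ≈ 115 mH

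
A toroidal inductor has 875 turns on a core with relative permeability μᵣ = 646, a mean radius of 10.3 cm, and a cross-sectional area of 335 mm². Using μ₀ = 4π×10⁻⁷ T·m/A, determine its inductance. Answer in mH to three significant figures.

L ≈ 322 mH

For a thin toroid, L = μ₀μᵣN²A/(2πR).
L = (4π×10⁻⁷)(646)(875)²(3.350×10^-4) / (2π×0.103 m) = 0.3217 H.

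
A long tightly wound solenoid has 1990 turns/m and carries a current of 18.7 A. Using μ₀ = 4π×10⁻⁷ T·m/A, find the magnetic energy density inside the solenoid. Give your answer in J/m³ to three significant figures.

B = μ₀nI = (4π×10⁻⁷)(1.990×10^3)(18.7) = 4.676×10^-2 T.
u = B²/(2μ₀) = (4.676×10^-2)²/(2×4π×10⁻⁷) = 870.1 J/m³.

u ≈ 870 J/m³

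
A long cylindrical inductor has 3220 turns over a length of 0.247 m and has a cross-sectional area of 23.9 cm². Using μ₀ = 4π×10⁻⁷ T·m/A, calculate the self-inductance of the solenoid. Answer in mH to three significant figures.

A = 23.9 cm² = 2.390×10^-3 m².
For a long solenoid, L = μ₀N²A/ℓ.
L = (4π×10⁻⁷)(3220)²(2.390×10^-3)/(0.247 m) = 0.1261 H.

L ≈ 126 mH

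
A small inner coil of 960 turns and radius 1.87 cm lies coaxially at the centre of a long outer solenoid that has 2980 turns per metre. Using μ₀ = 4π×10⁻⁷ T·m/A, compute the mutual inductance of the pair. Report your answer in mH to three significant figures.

The outer solenoid produces a uniform field B₁ = μ₀n₁I₁ across the inner coil,
so the flux linkage is N₂Φ = N₂B₁A₂ = μ₀n₁N₂A₂·I₁, giving M = μ₀n₁N₂A₂.
A₂ = πr² = π(1.870×10^-2 m)² = 1.099×10^-3 m².
M = (4π×10⁻⁷)(2980)(960)(1.099×10^-3) = 3.949×10^-3 H.

M ≈ 3.95 mH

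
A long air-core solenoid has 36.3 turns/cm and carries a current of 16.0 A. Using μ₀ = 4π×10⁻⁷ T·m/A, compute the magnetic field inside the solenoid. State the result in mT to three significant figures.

Inside a long solenoid, B = μ₀nI.
B = (4π×10⁻⁷)(3.630×10^3 m⁻¹)(16.0 A) = 7.299×10^-2 T.

B ≈ 73.0 mT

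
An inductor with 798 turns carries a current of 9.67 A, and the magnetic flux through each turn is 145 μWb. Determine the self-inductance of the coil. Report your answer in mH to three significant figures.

Self-inductance is defined by L = NΦ_B/I (flux linkage over current).
L = (798)(1.450×10^-4 Wb)/(9.67 A) = 1.197×10^-2 H.

L ≈ 12.0 mH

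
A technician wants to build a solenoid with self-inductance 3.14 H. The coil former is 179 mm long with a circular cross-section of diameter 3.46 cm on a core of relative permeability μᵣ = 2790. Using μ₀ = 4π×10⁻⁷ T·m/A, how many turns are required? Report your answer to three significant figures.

N ≈ 413 turns

A = π(d/2)² = π(1.730×10^-2 m)² = 9.402×10^-4 m².
From L = μ₀μᵣN²A/ℓ, N = √(Lℓ / (μ₀μᵣA)).
N = √[(3.14)(0.179) / ((4π×10⁻⁷)(2790)×9.402×10^-4)] = √(1.705×10^5) ≈ 412.9.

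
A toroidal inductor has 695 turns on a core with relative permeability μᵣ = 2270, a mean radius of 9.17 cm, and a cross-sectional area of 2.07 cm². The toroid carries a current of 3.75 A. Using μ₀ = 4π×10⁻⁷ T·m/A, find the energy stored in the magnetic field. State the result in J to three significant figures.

U ≈ 3.48 J

L = μ₀μᵣN²A/(2πR) = (4π×10⁻⁷)(2270)(695)²(2.070×10^-4)/(2π×9.170×10^-2) = 0.495 H.
U = ½LI² = ½(0.495)(3.75)² = 3.481 J.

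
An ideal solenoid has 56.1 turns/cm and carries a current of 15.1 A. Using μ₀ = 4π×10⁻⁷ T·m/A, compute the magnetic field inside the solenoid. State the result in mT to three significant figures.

B ≈ 106 mT

Inside a long solenoid, B = μ₀nI.
B = (4π×10⁻⁷)(5.610×10^3 m⁻¹)(15.1 A) = 0.10645 T.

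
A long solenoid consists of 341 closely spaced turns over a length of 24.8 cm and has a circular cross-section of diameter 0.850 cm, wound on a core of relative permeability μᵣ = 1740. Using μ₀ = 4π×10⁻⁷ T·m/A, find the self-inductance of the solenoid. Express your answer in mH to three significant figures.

A = π(d/2)² = π(4.250×10^-3 m)² = 5.6745×10^-5 m².
For a long solenoid, L = μ₀μᵣN²A/ℓ.
L = (4π×10⁻⁷)(1740)(341)²(5.6745×10^-5)/(0.248 m) = 5.818×10^-2 H.

L ≈ 58.2 mH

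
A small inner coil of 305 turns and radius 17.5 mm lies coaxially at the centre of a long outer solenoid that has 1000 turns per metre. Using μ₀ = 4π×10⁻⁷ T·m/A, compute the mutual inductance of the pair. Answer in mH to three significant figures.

M ≈ 0.369 mH

The outer solenoid produces a uniform field B₁ = μ₀n₁I₁ across the inner coil,
so the flux linkage is N₂Φ = N₂B₁A₂ = μ₀n₁N₂A₂·I₁, giving M = μ₀n₁N₂A₂.
A₂ = πr² = π(1.750×10^-2 m)² = 9.621×10^-4 m².
M = (4π×10⁻⁷)(1000)(305)(9.621×10^-4) = 3.688×10^-4 H.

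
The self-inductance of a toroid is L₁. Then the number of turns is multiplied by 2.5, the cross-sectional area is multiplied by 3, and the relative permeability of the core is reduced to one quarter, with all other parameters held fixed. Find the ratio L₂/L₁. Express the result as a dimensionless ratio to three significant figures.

L₂/L₁ = 4.69

For a toroid, L ∝ μᵣN²A/R.
L₂/L₁ = (2.5)^2 × (3) × (0.25) = 4.69.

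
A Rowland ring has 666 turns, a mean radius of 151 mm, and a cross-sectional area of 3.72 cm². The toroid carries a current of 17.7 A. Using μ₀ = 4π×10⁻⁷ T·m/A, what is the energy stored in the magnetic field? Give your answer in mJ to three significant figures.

U ≈ 34.2 mJ

L = μ₀N²A/(2πR) = (4π×10⁻⁷)(666)²(3.720×10^-4)/(2π×0.151) = 2.185×10^-4 H.
U = ½LI² = ½(2.185×10^-4)(17.7)² = 3.423×10^-2 J.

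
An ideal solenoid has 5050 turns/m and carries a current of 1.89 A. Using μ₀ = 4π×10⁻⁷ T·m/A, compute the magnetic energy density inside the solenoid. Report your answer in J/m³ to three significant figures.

u ≈ 57.2 J/m³

B = μ₀nI = (4π×10⁻⁷)(5.050×10^3)(1.89) = 1.199×10^-2 T.
u = B²/(2μ₀) = (1.199×10^-2)²/(2×4π×10⁻⁷) = 57.24 J/m³.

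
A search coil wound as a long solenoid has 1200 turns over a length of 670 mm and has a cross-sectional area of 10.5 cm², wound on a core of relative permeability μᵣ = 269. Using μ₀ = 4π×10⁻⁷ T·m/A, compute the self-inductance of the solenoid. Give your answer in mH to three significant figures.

L ≈ 763 mH

A = 10.5 cm² = 1.050×10^-3 m².
For a long solenoid, L = μ₀μᵣN²A/ℓ.
L = (4π×10⁻⁷)(269)(1200)²(1.050×10^-3)/(0.67 m) = 0.7628 H.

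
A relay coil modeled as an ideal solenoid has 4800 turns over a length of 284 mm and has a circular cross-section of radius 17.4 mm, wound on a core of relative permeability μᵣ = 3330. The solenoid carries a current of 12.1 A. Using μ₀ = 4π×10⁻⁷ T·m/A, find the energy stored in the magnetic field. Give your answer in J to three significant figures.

U ≈ 23600 J

A = πr² = π(1.740×10^-2 m)² = 9.511×10^-4 m².
L = μ₀μᵣN²A/ℓ = (4π×10⁻⁷)(3330)(4800)²(9.511×10^-4)/(0.284) = 322.9 H.
U = ½LI² = ½(322.9)(12.1)² = 2.364×10^4 J.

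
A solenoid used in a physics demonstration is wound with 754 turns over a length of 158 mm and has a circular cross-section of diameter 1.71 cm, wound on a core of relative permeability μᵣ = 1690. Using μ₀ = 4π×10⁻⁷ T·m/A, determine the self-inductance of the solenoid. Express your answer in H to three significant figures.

L ≈ 1.75 H

A = π(d/2)² = π(8.550×10^-3 m)² = 2.297×10^-4 m².
For a long solenoid, L = μ₀μᵣN²A/ℓ.
L = (4π×10⁻⁷)(1690)(754)²(2.297×10^-4)/(0.158 m) = 1.7549 H.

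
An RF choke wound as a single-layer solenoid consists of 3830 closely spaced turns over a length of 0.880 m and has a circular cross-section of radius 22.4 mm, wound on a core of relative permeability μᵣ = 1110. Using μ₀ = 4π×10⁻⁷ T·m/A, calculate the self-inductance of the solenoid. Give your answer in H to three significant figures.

A = πr² = π(2.240×10^-2 m)² = 1.576×10^-3 m².
For a long solenoid, L = μ₀μᵣN²A/ℓ.
L = (4π×10⁻⁷)(1110)(3830)²(1.576×10^-3)/(0.88 m) = 36.65 H.

L ≈ 36.7 H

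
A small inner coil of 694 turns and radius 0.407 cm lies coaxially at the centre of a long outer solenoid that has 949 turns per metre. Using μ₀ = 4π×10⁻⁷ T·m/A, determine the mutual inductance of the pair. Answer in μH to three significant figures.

The outer solenoid produces a uniform field B₁ = μ₀n₁I₁ across the inner coil,
so the flux linkage is N₂Φ = N₂B₁A₂ = μ₀n₁N₂A₂·I₁, giving M = μ₀n₁N₂A₂.
A₂ = πr² = π(4.070×10^-3 m)² = 5.204×10^-5 m².
M = (4π×10⁻⁷)(949)(694)(5.204×10^-5) = 4.307×10^-5 H.

M ≈ 43.1 μH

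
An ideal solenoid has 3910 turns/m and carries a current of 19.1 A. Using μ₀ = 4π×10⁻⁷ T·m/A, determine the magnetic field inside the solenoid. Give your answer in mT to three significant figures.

Inside a long solenoid, B = μ₀nI.
B = (4π×10⁻⁷)(3.910×10^3 m⁻¹)(19.1 A) = 9.3847×10^-2 T.

B ≈ 93.8 mT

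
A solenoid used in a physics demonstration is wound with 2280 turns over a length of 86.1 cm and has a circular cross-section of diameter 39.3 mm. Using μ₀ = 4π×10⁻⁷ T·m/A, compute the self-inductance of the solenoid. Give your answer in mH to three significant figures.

L ≈ 9.20 mH

A = π(d/2)² = π(1.965×10^-2 m)² = 1.213×10^-3 m².
For a long solenoid, L = μ₀N²A/ℓ.
L = (4π×10⁻⁷)(2280)²(1.213×10^-3)/(0.861 m) = 9.203×10^-3 H.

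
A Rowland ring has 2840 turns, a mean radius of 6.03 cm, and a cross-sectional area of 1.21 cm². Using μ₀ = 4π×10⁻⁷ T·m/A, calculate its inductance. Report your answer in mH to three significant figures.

L ≈ 3.24 mH

For a thin toroid, L = μ₀N²A/(2πR).
L = (4π×10⁻⁷)(2840)²(1.210×10^-4) / (2π×6.030×10^-2 m) = 3.237×10^-3 H.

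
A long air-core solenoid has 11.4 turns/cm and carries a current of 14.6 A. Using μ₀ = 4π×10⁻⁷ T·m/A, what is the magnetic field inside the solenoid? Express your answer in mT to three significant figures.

B ≈ 20.9 mT

Inside a long solenoid, B = μ₀nI.
B = (4π×10⁻⁷)(1.140×10^3 m⁻¹)(14.6 A) = 2.092×10^-2 T.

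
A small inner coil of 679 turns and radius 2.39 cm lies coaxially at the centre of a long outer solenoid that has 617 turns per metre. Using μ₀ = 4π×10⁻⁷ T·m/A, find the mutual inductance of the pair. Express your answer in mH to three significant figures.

The outer solenoid produces a uniform field B₁ = μ₀n₁I₁ across the inner coil,
so the flux linkage is N₂Φ = N₂B₁A₂ = μ₀n₁N₂A₂·I₁, giving M = μ₀n₁N₂A₂.
A₂ = πr² = π(2.390×10^-2 m)² = 1.7945×10^-3 m².
M = (4π×10⁻⁷)(617)(679)(1.7945×10^-3) = 9.447×10^-4 H.

M ≈ 0.945 mH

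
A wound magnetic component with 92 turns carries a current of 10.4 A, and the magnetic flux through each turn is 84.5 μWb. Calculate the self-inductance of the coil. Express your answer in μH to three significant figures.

L ≈ 748 μH

Self-inductance is defined by L = NΦ_B/I (flux linkage over current).
L = (92)(8.450×10^-5 Wb)/(10.4 A) = 7.475×10^-4 H.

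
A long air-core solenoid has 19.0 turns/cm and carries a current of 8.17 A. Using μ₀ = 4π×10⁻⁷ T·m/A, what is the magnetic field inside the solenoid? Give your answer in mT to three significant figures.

B ≈ 19.5 mT

Inside a long solenoid, B = μ₀nI.
B = (4π×10⁻⁷)(1.900×10^3 m⁻¹)(8.17 A) = 1.951×10^-2 T.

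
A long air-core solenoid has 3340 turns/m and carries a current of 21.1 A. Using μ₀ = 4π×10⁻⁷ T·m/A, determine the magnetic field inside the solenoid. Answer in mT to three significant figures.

Inside a long solenoid, B = μ₀nI.
B = (4π×10⁻⁷)(3.340×10^3 m⁻¹)(21.1 A) = 8.856×10^-2 T.

B ≈ 88.6 mT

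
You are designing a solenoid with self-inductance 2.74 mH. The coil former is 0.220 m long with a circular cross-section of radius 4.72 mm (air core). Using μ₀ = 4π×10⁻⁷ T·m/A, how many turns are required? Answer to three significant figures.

N ≈ 2620 turns

A = πr² = π(4.720×10^-3 m)² = 6.999×10^-5 m².
From L = μ₀N²A/ℓ, N = √(Lℓ / (μ₀A)).
N = √[(2.740×10^-3)(0.22) / ((4π×10⁻⁷)×6.999×10^-5)] = √(6.854×10^6) ≈ 2618.0.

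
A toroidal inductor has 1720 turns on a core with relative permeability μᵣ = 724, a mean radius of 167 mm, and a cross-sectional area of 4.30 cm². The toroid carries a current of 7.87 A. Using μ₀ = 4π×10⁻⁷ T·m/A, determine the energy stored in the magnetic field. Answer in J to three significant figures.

U ≈ 34.2 J

L = μ₀μᵣN²A/(2πR) = (4π×10⁻⁷)(724)(1720)²(4.300×10^-4)/(2π×0.167) = 1.103 H.
U = ½LI² = ½(1.103)(7.87)² = 34.16 J.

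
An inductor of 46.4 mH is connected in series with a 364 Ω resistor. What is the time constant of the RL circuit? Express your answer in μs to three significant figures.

τ = L/R = (4.640×10^-2 H)/(364 Ω) = 1.2747×10^-4 s.

τ ≈ 127 μs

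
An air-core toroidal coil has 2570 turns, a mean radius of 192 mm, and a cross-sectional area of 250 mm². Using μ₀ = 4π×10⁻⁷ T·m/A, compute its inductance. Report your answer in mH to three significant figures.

L ≈ 1.72 mH

For a thin toroid, L = μ₀N²A/(2πR).
L = (4π×10⁻⁷)(2570)²(2.500×10^-4) / (2π×0.192 m) = 1.720×10^-3 H.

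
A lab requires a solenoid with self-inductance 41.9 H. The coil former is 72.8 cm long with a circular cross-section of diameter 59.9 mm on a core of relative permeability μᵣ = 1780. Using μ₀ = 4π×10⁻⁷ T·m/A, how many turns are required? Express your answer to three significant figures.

N ≈ 2200 turns

A = π(d/2)² = π(2.995×10^-2 m)² = 2.818×10^-3 m².
From L = μ₀μᵣN²A/ℓ, N = √(Lℓ / (μ₀μᵣA)).
N = √[(41.9)(0.728) / ((4π×10⁻⁷)(1780)×2.818×10^-3)] = √(4.839×10^6) ≈ 2199.8.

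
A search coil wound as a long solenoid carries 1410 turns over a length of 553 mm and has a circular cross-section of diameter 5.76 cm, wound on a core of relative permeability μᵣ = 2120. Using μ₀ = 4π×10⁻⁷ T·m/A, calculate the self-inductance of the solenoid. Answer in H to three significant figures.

A = π(d/2)² = π(2.880×10^-2 m)² = 2.606×10^-3 m².
For a long solenoid, L = μ₀μᵣN²A/ℓ.
L = (4π×10⁻⁷)(2120)(1410)²(2.606×10^-3)/(0.553 m) = 24.96 H.

L ≈ 25.0 H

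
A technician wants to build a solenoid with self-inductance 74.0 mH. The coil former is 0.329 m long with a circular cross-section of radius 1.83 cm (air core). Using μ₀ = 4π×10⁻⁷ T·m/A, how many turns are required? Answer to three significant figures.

N ≈ 4290 turns

A = πr² = π(1.830×10^-2 m)² = 1.052×10^-3 m².
From L = μ₀N²A/ℓ, N = √(Lℓ / (μ₀A)).
N = √[(7.400×10^-2)(0.329) / ((4π×10⁻⁷)×1.052×10^-3)] = √(1.841×10^7) ≈ 4291.2.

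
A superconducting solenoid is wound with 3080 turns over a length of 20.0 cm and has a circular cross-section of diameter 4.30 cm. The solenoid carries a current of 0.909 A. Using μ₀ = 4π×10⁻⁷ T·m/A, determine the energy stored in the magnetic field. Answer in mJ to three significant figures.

A = π(d/2)² = π(2.150×10^-2 m)² = 1.452×10^-3 m².
L = μ₀N²A/ℓ = (4π×10⁻⁷)(3080)²(1.452×10^-3)/(0.2) = 8.656×10^-2 H.
U = ½LI² = ½(8.656×10^-2)(0.909)² = 3.576×10^-2 J.

U ≈ 35.8 mJ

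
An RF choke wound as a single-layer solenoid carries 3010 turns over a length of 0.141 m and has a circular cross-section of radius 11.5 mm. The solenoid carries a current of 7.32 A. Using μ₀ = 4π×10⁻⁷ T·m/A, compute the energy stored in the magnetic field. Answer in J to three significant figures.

A = πr² = π(1.150×10^-2 m)² = 4.1548×10^-4 m².
L = μ₀N²A/ℓ = (4π×10⁻⁷)(3010)²(4.1548×10^-4)/(0.141) = 3.3548×10^-2 H.
U = ½LI² = ½(3.3548×10^-2)(7.32)² = 0.8988 J.

U ≈ 0.899 J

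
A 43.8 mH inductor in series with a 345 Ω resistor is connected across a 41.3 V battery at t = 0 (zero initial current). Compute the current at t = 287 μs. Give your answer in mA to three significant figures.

I ≈ 107 mA

τ = L/R = 4.380×10^-2/345 = 1.270×10^-4 s; final current I_∞ = ε/R = 41.3/345 = 0.1197 A.
I(t) = I_∞(1 − e^(−t/τ)) with t/τ = 2.261.
I = (0.1197)(1 − e^(−2.261)) = 0.1072 A.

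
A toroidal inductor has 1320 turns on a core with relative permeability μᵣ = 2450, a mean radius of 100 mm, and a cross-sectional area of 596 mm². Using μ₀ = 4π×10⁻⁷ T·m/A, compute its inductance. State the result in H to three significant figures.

For a thin toroid, L = μ₀μᵣN²A/(2πR).
L = (4π×10⁻⁷)(2450)(1320)²(5.960×10^-4) / (2π×0.1 m) = 5.089 H.

L ≈ 5.09 H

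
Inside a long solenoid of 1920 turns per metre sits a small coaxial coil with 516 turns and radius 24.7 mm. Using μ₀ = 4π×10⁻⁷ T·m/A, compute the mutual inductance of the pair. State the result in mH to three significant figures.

The outer solenoid produces a uniform field B₁ = μ₀n₁I₁ across the inner coil,
so the flux linkage is N₂Φ = N₂B₁A₂ = μ₀n₁N₂A₂·I₁, giving M = μ₀n₁N₂A₂.
A₂ = πr² = π(2.470×10^-2 m)² = 1.917×10^-3 m².
M = (4π×10⁻⁷)(1920)(516)(1.917×10^-3) = 2.386×10^-3 H.

M ≈ 2.39 mH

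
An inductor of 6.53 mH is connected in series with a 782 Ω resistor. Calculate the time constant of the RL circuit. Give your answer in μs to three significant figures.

τ = L/R = (6.530×10^-3 H)/(782 Ω) = 8.350×10^-6 s.

τ ≈ 8.35 μs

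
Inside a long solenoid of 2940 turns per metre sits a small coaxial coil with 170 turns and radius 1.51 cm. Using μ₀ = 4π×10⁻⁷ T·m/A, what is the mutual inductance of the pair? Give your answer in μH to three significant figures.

M ≈ 450 μH

The outer solenoid produces a uniform field B₁ = μ₀n₁I₁ across the inner coil,
so the flux linkage is N₂Φ = N₂B₁A₂ = μ₀n₁N₂A₂·I₁, giving M = μ₀n₁N₂A₂.
A₂ = πr² = π(1.510×10^-2 m)² = 7.163×10^-4 m².
M = (4π×10⁻⁷)(2940)(170)(7.163×10^-4) = 4.499×10^-4 H.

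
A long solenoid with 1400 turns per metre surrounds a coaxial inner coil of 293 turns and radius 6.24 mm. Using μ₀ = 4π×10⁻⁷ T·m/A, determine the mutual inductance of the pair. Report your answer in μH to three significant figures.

The outer solenoid produces a uniform field B₁ = μ₀n₁I₁ across the inner coil,
so the flux linkage is N₂Φ = N₂B₁A₂ = μ₀n₁N₂A₂·I₁, giving M = μ₀n₁N₂A₂.
A₂ = πr² = π(6.240×10^-3 m)² = 1.223×10^-4 m².
M = (4π×10⁻⁷)(1400)(293)(1.223×10^-4) = 6.306×10^-5 H.

M ≈ 63.1 μH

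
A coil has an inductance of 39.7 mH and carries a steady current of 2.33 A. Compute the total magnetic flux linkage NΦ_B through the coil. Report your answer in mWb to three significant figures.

From L = NΦ_B/I, the flux linkage is NΦ_B = LI.
NΦ_B = (3.970×10^-2 H)(2.33 A) = 9.250×10^-2 Wb.

NΦ_B ≈ 92.5 mWb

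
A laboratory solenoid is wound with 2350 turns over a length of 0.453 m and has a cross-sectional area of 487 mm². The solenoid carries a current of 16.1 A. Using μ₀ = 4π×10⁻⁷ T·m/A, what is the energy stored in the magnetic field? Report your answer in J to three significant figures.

U ≈ 0.967 J

A = 487 mm² = 4.870×10^-4 m².
L = μ₀N²A/ℓ = (4π×10⁻⁷)(2350)²(4.870×10^-4)/(0.453) = 7.461×10^-3 H.
U = ½LI² = ½(7.461×10^-3)(16.1)² = 0.9669 J.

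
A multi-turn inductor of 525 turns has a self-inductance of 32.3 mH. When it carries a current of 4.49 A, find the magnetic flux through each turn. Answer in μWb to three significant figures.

From L = NΦ_B/I, the flux per turn is Φ_B = LI/N.
Φ_B = (3.230×10^-2 H)(4.49 A)/525 = 2.762×10^-4 Wb.

Φ_B ≈ 276 μWb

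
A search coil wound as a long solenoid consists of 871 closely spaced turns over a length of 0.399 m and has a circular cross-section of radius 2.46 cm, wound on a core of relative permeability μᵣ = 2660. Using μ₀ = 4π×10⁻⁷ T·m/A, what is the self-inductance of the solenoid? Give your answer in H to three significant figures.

L ≈ 12.1 H

A = πr² = π(2.460×10^-2 m)² = 1.901×10^-3 m².
For a long solenoid, L = μ₀μᵣN²A/ℓ.
L = (4π×10⁻⁷)(2660)(871)²(1.901×10^-3)/(0.399 m) = 12.08 H.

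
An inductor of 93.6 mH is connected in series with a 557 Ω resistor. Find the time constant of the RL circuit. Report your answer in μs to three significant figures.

τ = L/R = (9.360×10^-2 H)/(557 Ω) = 1.680×10^-4 s.

τ ≈ 168 μs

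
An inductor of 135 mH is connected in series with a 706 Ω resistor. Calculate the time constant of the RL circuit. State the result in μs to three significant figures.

τ ≈ 191 μs

τ = L/R = (0.135 H)/(706 Ω) = 1.912×10^-4 s.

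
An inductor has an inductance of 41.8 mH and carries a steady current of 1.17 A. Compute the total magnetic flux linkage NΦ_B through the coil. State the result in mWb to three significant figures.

From L = NΦ_B/I, the flux linkage is NΦ_B = LI.
NΦ_B = (4.180×10^-2 H)(1.17 A) = 4.891×10^-2 Wb.

NΦ_B ≈ 48.9 mWb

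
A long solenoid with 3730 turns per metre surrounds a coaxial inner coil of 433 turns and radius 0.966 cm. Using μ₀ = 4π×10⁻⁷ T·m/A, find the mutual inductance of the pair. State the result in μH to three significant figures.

The outer solenoid produces a uniform field B₁ = μ₀n₁I₁ across the inner coil,
so the flux linkage is N₂Φ = N₂B₁A₂ = μ₀n₁N₂A₂·I₁, giving M = μ₀n₁N₂A₂.
A₂ = πr² = π(9.660×10^-3 m)² = 2.932×10^-4 m².
M = (4π×10⁻⁷)(3730)(433)(2.932×10^-4) = 5.950×10^-4 H.

M ≈ 595 μH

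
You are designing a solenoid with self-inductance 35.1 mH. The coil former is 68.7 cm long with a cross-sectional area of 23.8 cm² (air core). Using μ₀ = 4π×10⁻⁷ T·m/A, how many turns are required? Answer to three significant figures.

N ≈ 2840 turns

A = 23.8 cm² = 2.380×10^-3 m².
From L = μ₀N²A/ℓ, N = √(Lℓ / (μ₀A)).
N = √[(3.510×10^-2)(0.687) / ((4π×10⁻⁷)×2.380×10^-3)] = √(8.063×10^6) ≈ 2839.5.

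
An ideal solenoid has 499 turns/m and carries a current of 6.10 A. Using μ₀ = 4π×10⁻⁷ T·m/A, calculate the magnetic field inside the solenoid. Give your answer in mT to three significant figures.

Inside a long solenoid, B = μ₀nI.
B = (4π×10⁻⁷)(499 m⁻¹)(6.10 A) = 3.825×10^-3 T.

B ≈ 3.83 mT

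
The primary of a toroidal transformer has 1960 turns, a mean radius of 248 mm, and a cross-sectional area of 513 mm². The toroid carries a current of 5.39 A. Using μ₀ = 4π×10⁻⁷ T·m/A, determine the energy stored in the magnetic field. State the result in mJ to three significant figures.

U ≈ 23.1 mJ

L = μ₀N²A/(2πR) = (4π×10⁻⁷)(1960)²(5.130×10^-4)/(2π×0.248) = 1.589×10^-3 H.
U = ½LI² = ½(1.589×10^-3)(5.39)² = 2.309×10^-2 J.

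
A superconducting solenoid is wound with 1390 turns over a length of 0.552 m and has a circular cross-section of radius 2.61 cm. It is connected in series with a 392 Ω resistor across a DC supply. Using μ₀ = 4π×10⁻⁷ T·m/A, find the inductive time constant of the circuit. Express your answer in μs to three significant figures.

τ ≈ 24.0 μs

A = πr² = π(2.610×10^-2 m)² = 2.140×10^-3 m².
L = μ₀N²A/ℓ = (4π×10⁻⁷)(1390)²(2.140×10^-3)/(0.552) = 9.413×10^-3 H.
τ = L/R = (9.413×10^-3)/(392) = 2.401×10^-5 s.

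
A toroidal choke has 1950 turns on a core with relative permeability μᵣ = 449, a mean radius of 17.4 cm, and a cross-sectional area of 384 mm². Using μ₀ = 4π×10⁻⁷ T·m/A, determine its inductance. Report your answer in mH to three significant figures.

For a thin toroid, L = μ₀μᵣN²A/(2πR).
L = (4π×10⁻⁷)(449)(1950)²(3.840×10^-4) / (2π×0.174 m) = 0.7536 H.

L ≈ 754 mH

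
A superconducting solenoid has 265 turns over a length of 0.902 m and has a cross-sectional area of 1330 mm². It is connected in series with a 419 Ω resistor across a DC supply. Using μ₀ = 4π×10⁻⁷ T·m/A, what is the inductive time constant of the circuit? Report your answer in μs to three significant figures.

τ ≈ 0.311 μs

A = 1330 mm² = 1.330×10^-3 m².
L = μ₀N²A/ℓ = (4π×10⁻⁷)(265)²(1.330×10^-3)/(0.902) = 1.301×10^-4 H.
τ = L/R = (1.301×10^-4)/(419) = 3.106×10^-7 s.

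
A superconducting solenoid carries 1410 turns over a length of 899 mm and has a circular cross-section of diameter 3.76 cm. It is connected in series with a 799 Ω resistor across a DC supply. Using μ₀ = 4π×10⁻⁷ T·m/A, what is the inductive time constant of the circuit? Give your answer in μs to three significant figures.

A = π(d/2)² = π(1.880×10^-2 m)² = 1.110×10^-3 m².
L = μ₀N²A/ℓ = (4π×10⁻⁷)(1410)²(1.110×10^-3)/(0.899) = 3.086×10^-3 H.
τ = L/R = (3.086×10^-3)/(799) = 3.862×10^-6 s.

τ ≈ 3.86 μs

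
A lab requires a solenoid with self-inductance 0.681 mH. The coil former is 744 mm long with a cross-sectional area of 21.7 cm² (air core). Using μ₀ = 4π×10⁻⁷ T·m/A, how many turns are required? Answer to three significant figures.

N ≈ 431 turns

A = 21.7 cm² = 2.170×10^-3 m².
From L = μ₀N²A/ℓ, N = √(Lℓ / (μ₀A)).
N = √[(6.810×10^-4)(0.744) / ((4π×10⁻⁷)×2.170×10^-3)] = √(1.858×10^5) ≈ 431.0.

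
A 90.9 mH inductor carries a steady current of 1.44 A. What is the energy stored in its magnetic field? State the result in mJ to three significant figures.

Stored magnetic energy: U = ½LI².
U = ½(9.090×10^-2 H)(1.44 A)² = 9.4245×10^-2 J.

U ≈ 94.2 mJ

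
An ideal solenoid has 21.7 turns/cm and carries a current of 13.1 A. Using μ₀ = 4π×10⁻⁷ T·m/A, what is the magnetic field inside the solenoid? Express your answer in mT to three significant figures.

B ≈ 35.7 mT

Inside a long solenoid, B = μ₀nI.
B = (4π×10⁻⁷)(2.170×10^3 m⁻¹)(13.1 A) = 3.572×10^-2 T.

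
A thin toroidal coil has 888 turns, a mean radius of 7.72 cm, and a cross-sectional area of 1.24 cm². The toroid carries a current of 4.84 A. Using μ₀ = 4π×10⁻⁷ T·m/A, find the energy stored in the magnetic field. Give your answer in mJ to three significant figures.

U ≈ 2.97 mJ

L = μ₀N²A/(2πR) = (4π×10⁻⁷)(888)²(1.240×10^-4)/(2π×7.720×10^-2) = 2.533×10^-4 H.
U = ½LI² = ½(2.533×10^-4)(4.84)² = 2.967×10^-3 J.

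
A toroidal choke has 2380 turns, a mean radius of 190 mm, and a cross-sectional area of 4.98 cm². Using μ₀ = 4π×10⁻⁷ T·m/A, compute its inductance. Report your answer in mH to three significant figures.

For a thin toroid, L = μ₀N²A/(2πR).
L = (4π×10⁻⁷)(2380)²(4.980×10^-4) / (2π×0.19 m) = 2.969×10^-3 H.

L ≈ 2.97 mH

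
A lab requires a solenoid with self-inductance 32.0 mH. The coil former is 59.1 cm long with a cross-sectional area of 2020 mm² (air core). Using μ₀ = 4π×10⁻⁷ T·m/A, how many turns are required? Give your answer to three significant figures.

A = 2020 mm² = 2.020×10^-3 m².
From L = μ₀N²A/ℓ, N = √(Lℓ / (μ₀A)).
N = √[(3.200×10^-2)(0.591) / ((4π×10⁻⁷)×2.020×10^-3)] = √(7.450×10^6) ≈ 2729.5.

N ≈ 2730 turns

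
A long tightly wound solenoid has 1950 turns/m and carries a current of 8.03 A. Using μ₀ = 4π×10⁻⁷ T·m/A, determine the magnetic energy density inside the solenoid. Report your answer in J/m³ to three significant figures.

u ≈ 154 J/m³

B = μ₀nI = (4π×10⁻⁷)(1.950×10^3)(8.03) = 1.968×10^-2 T.
u = B²/(2μ₀) = (1.968×10^-2)²/(2×4π×10⁻⁷) = 154.1 J/m³.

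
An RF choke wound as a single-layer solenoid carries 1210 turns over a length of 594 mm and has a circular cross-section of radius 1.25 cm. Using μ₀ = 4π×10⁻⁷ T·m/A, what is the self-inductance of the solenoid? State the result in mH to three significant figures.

A = πr² = π(1.250×10^-2 m)² = 4.909×10^-4 m².
For a long solenoid, L = μ₀N²A/ℓ.
L = (4π×10⁻⁷)(1210)²(4.909×10^-4)/(0.594 m) = 1.520×10^-3 H.

L ≈ 1.52 mH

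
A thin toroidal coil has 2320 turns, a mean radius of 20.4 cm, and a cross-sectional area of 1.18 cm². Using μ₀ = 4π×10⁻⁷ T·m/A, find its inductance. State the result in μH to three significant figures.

L ≈ 623 μH

For a thin toroid, L = μ₀N²A/(2πR).
L = (4π×10⁻⁷)(2320)²(1.180×10^-4) / (2π×0.204 m) = 6.227×10^-4 H.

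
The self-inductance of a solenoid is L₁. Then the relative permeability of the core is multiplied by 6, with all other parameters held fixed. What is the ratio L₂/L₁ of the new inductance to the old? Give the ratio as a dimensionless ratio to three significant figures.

L₂/L₁ = 6.00

For a solenoid, L ∝ μᵣN²A/ℓ.
L₂/L₁ = (6) = 6.00.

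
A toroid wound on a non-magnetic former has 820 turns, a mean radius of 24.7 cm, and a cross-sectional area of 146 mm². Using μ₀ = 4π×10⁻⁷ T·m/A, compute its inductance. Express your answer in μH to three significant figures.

For a thin toroid, L = μ₀N²A/(2πR).
L = (4π×10⁻⁷)(820)²(1.460×10^-4) / (2π×0.247 m) = 7.949×10^-5 H.

L ≈ 79.5 μH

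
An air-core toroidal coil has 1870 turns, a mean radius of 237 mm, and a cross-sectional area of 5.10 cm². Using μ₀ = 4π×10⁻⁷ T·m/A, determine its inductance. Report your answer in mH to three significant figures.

L ≈ 1.50 mH

For a thin toroid, L = μ₀N²A/(2πR).
L = (4π×10⁻⁷)(1870)²(5.100×10^-4) / (2π×0.237 m) = 1.50499×10^-3 H.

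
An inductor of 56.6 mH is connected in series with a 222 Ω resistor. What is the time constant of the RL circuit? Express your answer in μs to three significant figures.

τ = L/R = (5.660×10^-2 H)/(222 Ω) = 2.550×10^-4 s.

τ ≈ 255 μs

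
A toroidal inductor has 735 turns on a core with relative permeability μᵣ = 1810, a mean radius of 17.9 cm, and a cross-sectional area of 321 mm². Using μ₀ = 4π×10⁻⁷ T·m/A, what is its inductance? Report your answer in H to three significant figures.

L ≈ 0.351 H

For a thin toroid, L = μ₀μᵣN²A/(2πR).
L = (4π×10⁻⁷)(1810)(735)²(3.210×10^-4) / (2π×0.179 m) = 0.3507 H.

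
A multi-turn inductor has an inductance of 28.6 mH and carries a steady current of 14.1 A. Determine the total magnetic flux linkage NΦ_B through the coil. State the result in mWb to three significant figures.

From L = NΦ_B/I, the flux linkage is NΦ_B = LI.
NΦ_B = (2.860×10^-2 H)(14.1 A) = 0.4033 Wb.

NΦ_B ≈ 403 mWb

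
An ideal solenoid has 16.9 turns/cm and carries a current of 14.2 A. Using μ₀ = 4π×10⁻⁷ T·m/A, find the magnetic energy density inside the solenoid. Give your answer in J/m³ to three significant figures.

B = μ₀nI = (4π×10⁻⁷)(1.690×10^3)(14.2) = 3.016×10^-2 T.
u = B²/(2μ₀) = (3.016×10^-2)²/(2×4π×10⁻⁷) = 361.9 J/m³.

u ≈ 362 J/m³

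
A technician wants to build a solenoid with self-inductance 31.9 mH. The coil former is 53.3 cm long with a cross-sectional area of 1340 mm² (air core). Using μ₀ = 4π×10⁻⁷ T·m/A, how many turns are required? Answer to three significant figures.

N ≈ 3180 turns

A = 1340 mm² = 1.340×10^-3 m².
From L = μ₀N²A/ℓ, N = √(Lℓ / (μ₀A)).
N = √[(3.190×10^-2)(0.533) / ((4π×10⁻⁷)×1.340×10^-3)] = √(1.010×10^7) ≈ 3177.6.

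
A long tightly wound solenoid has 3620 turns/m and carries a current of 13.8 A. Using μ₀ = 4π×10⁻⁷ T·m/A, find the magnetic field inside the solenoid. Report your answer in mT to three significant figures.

B ≈ 62.8 mT

Inside a long solenoid, B = μ₀nI.
B = (4π×10⁻⁷)(3.620×10^3 m⁻¹)(13.8 A) = 6.278×10^-2 T.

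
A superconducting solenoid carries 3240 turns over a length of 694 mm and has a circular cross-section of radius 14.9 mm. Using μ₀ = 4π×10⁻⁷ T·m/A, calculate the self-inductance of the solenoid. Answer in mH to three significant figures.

L ≈ 13.3 mH

A = πr² = π(1.490×10^-2 m)² = 6.9746×10^-4 m².
For a long solenoid, L = μ₀N²A/ℓ.
L = (4π×10⁻⁷)(3240)²(6.9746×10^-4)/(0.694 m) = 1.326×10^-2 H.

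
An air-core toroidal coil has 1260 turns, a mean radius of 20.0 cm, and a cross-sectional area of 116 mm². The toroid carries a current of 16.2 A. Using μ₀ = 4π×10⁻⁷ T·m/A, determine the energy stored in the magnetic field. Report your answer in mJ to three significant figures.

L = μ₀N²A/(2πR) = (4π×10⁻⁷)(1260)²(1.160×10^-4)/(2π×0.2) = 1.842×10^-4 H.
U = ½LI² = ½(1.842×10^-4)(16.2)² = 2.417×10^-2 J.

U ≈ 24.2 mJ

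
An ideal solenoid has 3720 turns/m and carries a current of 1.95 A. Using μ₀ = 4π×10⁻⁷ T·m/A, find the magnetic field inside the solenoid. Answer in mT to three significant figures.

B ≈ 9.12 mT

Inside a long solenoid, B = μ₀nI.
B = (4π×10⁻⁷)(3.720×10^3 m⁻¹)(1.95 A) = 9.116×10^-3 T.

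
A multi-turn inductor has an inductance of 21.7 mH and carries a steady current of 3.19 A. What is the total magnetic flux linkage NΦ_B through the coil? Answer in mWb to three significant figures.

From L = NΦ_B/I, the flux linkage is NΦ_B = LI.
NΦ_B = (2.170×10^-2 H)(3.19 A) = 6.922×10^-2 Wb.

NΦ_B ≈ 69.2 mWb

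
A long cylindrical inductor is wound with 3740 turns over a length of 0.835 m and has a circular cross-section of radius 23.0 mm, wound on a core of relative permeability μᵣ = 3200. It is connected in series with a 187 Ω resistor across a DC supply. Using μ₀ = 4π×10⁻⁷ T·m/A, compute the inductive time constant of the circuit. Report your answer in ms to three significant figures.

A = πr² = π(2.300×10^-2 m)² = 1.662×10^-3 m².
L = μ₀μᵣN²A/ℓ = (4π×10⁻⁷)(3200)(3740)²(1.662×10^-3)/(0.835) = 111.9 H.
τ = L/R = (111.9)/(187) = 0.5987 s.

τ ≈ 599 ms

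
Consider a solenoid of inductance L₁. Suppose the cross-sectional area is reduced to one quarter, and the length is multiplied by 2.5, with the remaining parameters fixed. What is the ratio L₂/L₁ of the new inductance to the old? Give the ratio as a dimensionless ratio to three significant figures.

L₂/L₁ = 0.100

For a solenoid, L ∝ μᵣN²A/ℓ.
L₂/L₁ = (0.25) × (2.5)^-1 = 0.100.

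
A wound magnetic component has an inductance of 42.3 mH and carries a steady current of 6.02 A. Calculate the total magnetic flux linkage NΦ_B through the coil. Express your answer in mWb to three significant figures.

From L = NΦ_B/I, the flux linkage is NΦ_B = LI.
NΦ_B = (4.230×10^-2 H)(6.02 A) = 0.2546 Wb.

NΦ_B ≈ 255 mWb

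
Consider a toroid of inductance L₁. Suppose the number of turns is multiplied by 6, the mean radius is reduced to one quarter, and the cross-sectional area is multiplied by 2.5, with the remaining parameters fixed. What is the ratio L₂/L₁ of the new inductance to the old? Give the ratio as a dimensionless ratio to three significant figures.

L₂/L₁ = 360

For a toroid, L ∝ μᵣN²A/R.
L₂/L₁ = (6)^2 × (0.25)^-1 × (2.5) = 360.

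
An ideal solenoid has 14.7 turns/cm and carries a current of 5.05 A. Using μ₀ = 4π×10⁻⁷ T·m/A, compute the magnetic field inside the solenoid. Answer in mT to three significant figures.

B ≈ 9.33 mT

Inside a long solenoid, B = μ₀nI.
B = (4π×10⁻⁷)(1.470×10^3 m⁻¹)(5.05 A) = 9.329×10^-3 T.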